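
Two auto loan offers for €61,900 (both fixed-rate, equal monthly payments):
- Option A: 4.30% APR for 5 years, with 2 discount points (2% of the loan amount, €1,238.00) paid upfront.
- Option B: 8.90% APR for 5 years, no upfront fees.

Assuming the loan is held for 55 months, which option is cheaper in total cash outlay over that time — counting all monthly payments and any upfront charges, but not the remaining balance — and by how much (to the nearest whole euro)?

Option A: at 4.30% the monthly rate is 0.0035833, so the payment is 61,900 × 0.0035833 / (1 − 1.0035833^−60) = €1,148.38.
Option B: at 8.90% the monthly rate is 0.0074167, so the payment is 61,900 × 0.0074167 / (1 − 1.0074167^−60) = €1,281.94.
Over 55 months: Option A costs 55 × €1,148.38 + €1,238.00 = €64,398.90; Option B costs 55 × €1,281.94 = €70,506.70.
Option A is cheaper by €70,506.70 − €64,398.90 = €6,107.80.

Option A by €6,108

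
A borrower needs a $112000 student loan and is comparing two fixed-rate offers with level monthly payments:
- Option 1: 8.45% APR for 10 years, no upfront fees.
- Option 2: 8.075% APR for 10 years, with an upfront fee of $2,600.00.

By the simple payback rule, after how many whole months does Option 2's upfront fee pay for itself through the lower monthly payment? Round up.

Option 1: at 8.45% the monthly rate is 0.0070417, so the payment is 112,000 × 0.0070417 / (1 − 1.0070417^−120) = $1,385.65.
Option 2: monthly rate = 8.075%/12 = 0.0067292; payment = 112,000 × 0.0067292 / (1 − (1+0.0067292)^−120) = $1,363.31.
Monthly savings = $1,385.65 − $1,363.31 = $22.34.
Break-even = $2,600.00 / $22.34 = 116.38 → 117 months.

117 months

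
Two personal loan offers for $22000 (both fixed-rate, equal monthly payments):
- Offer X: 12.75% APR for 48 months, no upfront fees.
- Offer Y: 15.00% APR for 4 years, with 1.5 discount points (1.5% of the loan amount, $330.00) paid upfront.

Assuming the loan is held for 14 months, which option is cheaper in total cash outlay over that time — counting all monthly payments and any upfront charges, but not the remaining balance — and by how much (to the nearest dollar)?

Offer X by $677

Offer X: monthly rate = 12.75%/12 = 0.0106250; payment = 22,000 × 0.0106250 / (1 − (1+0.0106250)^−48) = $587.48.
Offer Y: at 15.00% the monthly rate is 0.0125000, so the payment is 22,000 × 0.0125000 / (1 − 1.0125000^−48) = $612.28.
Over 14 months: Offer X costs 14 × $587.48 = $8,224.72; Offer Y costs 14 × $612.28 + $330.00 = $8,901.92.
Offer X is cheaper by $8,901.92 − $8,224.72 = $677.20.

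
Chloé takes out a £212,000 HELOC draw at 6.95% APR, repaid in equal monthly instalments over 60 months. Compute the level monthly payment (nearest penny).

£4,192.85

At 6.95% the monthly rate is 0.0057917, so the payment is 212,000 × 0.0057917 / (1 − 1.0057917^−60) = £4,192.85.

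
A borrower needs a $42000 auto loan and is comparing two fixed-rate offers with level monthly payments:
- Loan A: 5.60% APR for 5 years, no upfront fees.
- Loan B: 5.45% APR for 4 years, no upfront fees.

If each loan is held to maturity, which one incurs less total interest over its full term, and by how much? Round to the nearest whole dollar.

Loan A: monthly rate = 5.6%/12 = 0.0046667; payment = 42,000 × 0.0046667 / (1 − (1+0.0046667)^−60) = $804.19.
Total interest on Loan A = 60 × $804.19 − $42,000 = $6,251.40.
Loan B: at 5.45% the monthly rate is 0.0045417, so the payment is 42,000 × 0.0045417 / (1 − 1.0045417^−48) = $975.82.
Total interest on Loan B = 48 × $975.82 − $42,000 = $4,839.36.
Loan B is lower by $1,412.04.

Loan B by $1,412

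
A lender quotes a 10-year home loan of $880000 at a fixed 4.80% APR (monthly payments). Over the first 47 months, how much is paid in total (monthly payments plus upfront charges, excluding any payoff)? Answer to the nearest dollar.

At 4.80% the monthly rate is 0.0040000, so the payment is 880,000 × 0.0040000 / (1 − 1.0040000^−120) = $9,247.97.
Total outlay = 47 × $9,247.97 = $434,654.59.

$434,655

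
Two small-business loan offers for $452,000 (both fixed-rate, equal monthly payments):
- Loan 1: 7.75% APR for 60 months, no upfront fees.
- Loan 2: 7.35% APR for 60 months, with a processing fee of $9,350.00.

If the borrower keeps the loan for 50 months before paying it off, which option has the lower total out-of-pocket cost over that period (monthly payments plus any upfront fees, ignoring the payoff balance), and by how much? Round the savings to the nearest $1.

Loan 1: at 7.75% the monthly rate is 0.0064583, so the payment is 452,000 × 0.0064583 / (1 − 1.0064583^−60) = $9,110.95.
Loan 2: monthly rate = 7.35%/12 = 0.0061250; payment = 452,000 × 0.0061250 / (1 − (1+0.0061250)^−60) = $9,024.97.
Over 50 months: Loan 1 costs 50 × $9,110.95 = $455,547.50; Loan 2 costs 50 × $9,024.97 + $9,350.00 = $460,598.50.
Loan 1 is cheaper by $460,598.50 − $455,547.50 = $5,051.00.

Loan 1 by $5,051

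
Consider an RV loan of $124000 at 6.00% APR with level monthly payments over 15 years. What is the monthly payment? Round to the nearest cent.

$1,046.38

Monthly rate = 6%/12 = 0.0050000; payment = 124,000 × 0.0050000 / (1 − (1+0.0050000)^−180) = $1,046.38.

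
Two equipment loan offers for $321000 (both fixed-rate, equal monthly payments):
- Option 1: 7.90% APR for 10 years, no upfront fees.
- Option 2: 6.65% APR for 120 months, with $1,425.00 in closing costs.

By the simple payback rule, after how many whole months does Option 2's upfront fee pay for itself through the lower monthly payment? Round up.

7 months

Option 1: monthly rate = 7.9%/12 = 0.0065833; payment = 321,000 × 0.0065833 / (1 − (1+0.0065833)^−120) = $3,877.67.
Option 2: monthly rate = 6.65%/12 = 0.0055417; payment = 321,000 × 0.0055417 / (1 − (1+0.0055417)^−120) = $3,669.44.
Monthly savings = $3,877.67 − $3,669.44 = $208.23.
Break-even = $1,425.00 / $208.23 = 6.84 → 7 months.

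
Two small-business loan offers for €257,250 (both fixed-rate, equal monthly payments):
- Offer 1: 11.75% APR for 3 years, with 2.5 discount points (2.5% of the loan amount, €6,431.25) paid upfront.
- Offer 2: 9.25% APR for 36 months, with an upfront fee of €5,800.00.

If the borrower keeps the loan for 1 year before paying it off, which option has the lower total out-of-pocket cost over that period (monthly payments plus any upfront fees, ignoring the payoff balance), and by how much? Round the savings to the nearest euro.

Offer 2 by €4,270

Offer 1: monthly rate = 11.75%/12 = 0.0097917; payment = 257,250 × 0.0097917 / (1 − (1+0.0097917)^−36) = €8,513.70.
Offer 2: at 9.25% the monthly rate is 0.0077083, so the payment is 257,250 × 0.0077083 / (1 − 1.0077083^−36) = €8,210.45.
Over 12 months: Offer 1 costs 12 × €8,513.70 + €6,431.25 = €108,595.65; Offer 2 costs 12 × €8,210.45 + €5,800.00 = €104,325.40.
Offer 2 is cheaper by €108,595.65 − €104,325.40 = €4,270.25.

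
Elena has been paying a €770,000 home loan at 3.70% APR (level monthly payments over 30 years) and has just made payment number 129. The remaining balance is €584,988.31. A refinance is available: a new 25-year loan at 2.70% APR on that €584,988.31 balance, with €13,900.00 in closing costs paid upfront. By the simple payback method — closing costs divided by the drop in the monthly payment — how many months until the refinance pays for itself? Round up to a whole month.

17 months

Current payment = 770,000 × 3.7%/12 / (1 − (1+0.0030833)^−360) = €3,544.18.
Refinanced payment = 584,988.31 × 0.0022500 / (1 − (1+0.0022500)^−300) = €2,683.67.
Monthly savings = €3,544.18 − €2,683.67 = €860.51.
Break-even = €13,900.00 / €860.51 = 16.15 → 17 months.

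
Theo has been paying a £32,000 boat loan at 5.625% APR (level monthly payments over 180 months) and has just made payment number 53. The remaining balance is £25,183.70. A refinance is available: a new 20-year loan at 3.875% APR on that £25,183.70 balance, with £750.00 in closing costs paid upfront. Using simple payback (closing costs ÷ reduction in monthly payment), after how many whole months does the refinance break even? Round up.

7 months

Current payment = 32,000 × 5.625%/12 / (1 − (1+0.0046875)^−180) = £263.59.
Refinanced payment = 25,183.70 × 0.0032292 / (1 − (1+0.0032292)^−240) = £150.95.
Monthly savings = £263.59 − £150.95 = £112.64.
Break-even = £750.00 / £112.64 = 6.66 → 7 months.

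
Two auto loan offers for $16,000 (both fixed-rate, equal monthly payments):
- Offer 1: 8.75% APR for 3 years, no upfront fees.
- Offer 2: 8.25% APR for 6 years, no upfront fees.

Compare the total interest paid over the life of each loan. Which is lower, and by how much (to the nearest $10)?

Offer 1: at 8.75% the monthly rate is 0.0072917, so the payment is 16,000 × 0.0072917 / (1 − 1.0072917^−36) = $506.94.
Total interest on Offer 1 = 36 × $506.94 − $16,000 = $2,249.84.
Offer 2: at 8.25% the monthly rate is 0.0068750, so the payment is 16,000 × 0.0068750 / (1 − 1.0068750^−72) = $282.49.
Total interest on Offer 2 = 72 × $282.49 − $16,000 = $4,339.28.
Offer 1 is lower by $2,089.44.

Offer 1 by $2,090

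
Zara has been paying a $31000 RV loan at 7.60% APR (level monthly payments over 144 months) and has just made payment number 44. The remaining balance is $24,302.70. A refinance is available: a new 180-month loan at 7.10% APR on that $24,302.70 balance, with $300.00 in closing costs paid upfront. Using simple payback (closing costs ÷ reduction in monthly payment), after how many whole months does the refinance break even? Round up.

3 months

Current payment = 31,000 × 7.6%/12 / (1 − (1+0.0063333)^−144) = $328.80.
Refinanced payment = 24,302.70 × 0.0059167 / (1 − (1+0.0059167)^−180) = $219.80.
Monthly savings = $328.80 − $219.80 = $109.00.
Break-even = $300.00 / $109.00 = 2.75 → 3 months.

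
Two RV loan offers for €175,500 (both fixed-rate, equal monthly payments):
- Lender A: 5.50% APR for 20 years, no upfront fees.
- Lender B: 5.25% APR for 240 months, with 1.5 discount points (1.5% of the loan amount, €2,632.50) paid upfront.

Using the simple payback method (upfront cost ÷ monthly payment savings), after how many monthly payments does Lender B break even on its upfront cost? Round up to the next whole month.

Lender A: at 5.50% the monthly rate is 0.0045833, so the payment is 175,500 × 0.0045833 / (1 − 1.0045833^−240) = €1,207.24.
Lender B: at 5.25% the monthly rate is 0.0043750, so the payment is 175,500 × 0.0043750 / (1 − 1.0043750^−240) = €1,182.60.
Monthly savings = €1,207.24 − €1,182.60 = €24.64.
Break-even = €2,632.50 / €24.64 = 106.84 → 107 months.

107 months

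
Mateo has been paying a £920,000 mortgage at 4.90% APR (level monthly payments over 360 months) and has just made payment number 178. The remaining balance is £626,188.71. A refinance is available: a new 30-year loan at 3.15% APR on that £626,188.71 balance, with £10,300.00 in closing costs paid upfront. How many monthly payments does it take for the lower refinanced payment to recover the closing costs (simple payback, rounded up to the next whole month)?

Current payment = 920,000 × 4.9%/12 / (1 − (1+0.0040833)^−360) = £4,882.69.
Refinanced payment = 626,188.71 × 0.0026250 / (1 − (1+0.0026250)^−360) = £2,690.96.
Monthly savings = £4,882.69 − £2,690.96 = £2,191.73.
Break-even = £10,300.00 / £2,191.73 = 4.70 → 5 months.

5 months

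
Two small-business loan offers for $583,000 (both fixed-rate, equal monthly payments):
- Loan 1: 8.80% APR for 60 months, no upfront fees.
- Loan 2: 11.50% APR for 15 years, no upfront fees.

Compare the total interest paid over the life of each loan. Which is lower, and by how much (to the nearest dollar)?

Loan 1 by $503,162

Loan 1: monthly rate = 8.8%/12 = 0.0073333; payment = 583,000 × 0.0073333 / (1 − (1+0.0073333)^−60) = $12,045.61.
Total interest on Loan 1 = 60 × $12,045.61 − $583,000 = $139,736.60.
Loan 2: at 11.50% the monthly rate is 0.0095833, so the payment is 583,000 × 0.0095833 / (1 − 1.0095833^−180) = $6,810.55.
Total interest on Loan 2 = 180 × $6,810.55 − $583,000 = $642,899.00.
Loan 1 is lower by $503,162.40.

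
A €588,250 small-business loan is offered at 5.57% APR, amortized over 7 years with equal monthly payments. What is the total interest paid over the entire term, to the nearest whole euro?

At 5.57% the monthly rate is 0.0046417, so the payment is 588,250 × 0.0046417 / (1 − 1.0046417^−84) = €8,472.74.
Total paid = 84 × €8,472.74 = €711,710.16; interest = €711,710.16 − €588,250 = €123,460.16.

€123,460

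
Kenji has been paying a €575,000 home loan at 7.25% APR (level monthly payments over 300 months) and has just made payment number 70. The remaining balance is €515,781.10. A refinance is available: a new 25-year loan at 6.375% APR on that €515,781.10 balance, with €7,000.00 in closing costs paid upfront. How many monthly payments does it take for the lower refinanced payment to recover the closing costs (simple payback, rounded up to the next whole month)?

Current payment = 575,000 × 7.25%/12 / (1 − (1+0.0060417)^−300) = €4,156.14.
Refinanced payment = 515,781.10 × 0.0053125 / (1 − (1+0.0053125)^−300) = €3,442.41.
Monthly savings = €4,156.14 − €3,442.41 = €713.73.
Break-even = €7,000.00 / €713.73 = 9.81 → 10 months.

10 months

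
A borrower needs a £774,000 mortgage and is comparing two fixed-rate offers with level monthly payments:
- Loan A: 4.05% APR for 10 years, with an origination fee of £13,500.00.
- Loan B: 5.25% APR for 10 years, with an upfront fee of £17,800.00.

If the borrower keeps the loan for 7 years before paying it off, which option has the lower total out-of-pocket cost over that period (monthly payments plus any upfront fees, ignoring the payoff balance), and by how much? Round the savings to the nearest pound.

Loan A by £42,066

Loan A: at 4.05% the monthly rate is 0.0033750, so the payment is 774,000 × 0.0033750 / (1 − 1.0033750^−120) = £7,854.78.
Loan B: at 5.25% the monthly rate is 0.0043750, so the payment is 774,000 × 0.0043750 / (1 − 1.0043750^−120) = £8,304.38.
Over 84 months: Loan A costs 84 × £7,854.78 + £13,500.00 = £673,301.52; Loan B costs 84 × £8,304.38 + £17,800.00 = £715,367.92.
Loan A is cheaper by £715,367.92 − £673,301.52 = £42,066.40.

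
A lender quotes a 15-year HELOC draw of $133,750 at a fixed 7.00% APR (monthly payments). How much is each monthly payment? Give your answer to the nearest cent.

Monthly rate = 7%/12 = 0.0058333; payment = 133,750 × 0.0058333 / (1 − (1+0.0058333)^−180) = $1,202.18.

$1,202.18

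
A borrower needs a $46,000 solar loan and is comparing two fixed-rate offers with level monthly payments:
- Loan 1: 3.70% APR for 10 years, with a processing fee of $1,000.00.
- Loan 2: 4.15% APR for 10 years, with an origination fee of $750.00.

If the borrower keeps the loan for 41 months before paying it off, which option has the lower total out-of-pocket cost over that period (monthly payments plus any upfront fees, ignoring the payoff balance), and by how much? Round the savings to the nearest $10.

Loan 1 by $150

Loan 1: monthly rate = 3.7%/12 = 0.0030833; payment = 46,000 × 0.0030833 / (1 − (1+0.0030833)^−120) = $459.20.
Loan 2: at 4.15% the monthly rate is 0.0034583, so the payment is 46,000 × 0.0034583 / (1 − 1.0034583^−120) = $469.01.
Over 41 months: Loan 1 costs 41 × $459.20 + $1,000.00 = $19,827.20; Loan 2 costs 41 × $469.01 + $750.00 = $19,979.41.
Loan 1 is cheaper by $19,979.41 − $19,827.20 = $152.21.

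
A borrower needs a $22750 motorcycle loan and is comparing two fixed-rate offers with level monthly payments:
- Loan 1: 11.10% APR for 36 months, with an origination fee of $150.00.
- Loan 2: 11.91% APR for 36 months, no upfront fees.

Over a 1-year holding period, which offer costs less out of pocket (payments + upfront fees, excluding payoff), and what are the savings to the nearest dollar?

Loan 1: monthly rate = 11.1%/12 = 0.0092500; payment = 22,750 × 0.0092500 / (1 − (1+0.0092500)^−36) = $745.88.
Loan 2: at 11.91% the monthly rate is 0.0099250, so the payment is 22,750 × 0.0099250 / (1 − 1.0099250^−36) = $754.65.
Over 12 months: Loan 1 costs 12 × $745.88 + $150.00 = $9,100.56; Loan 2 costs 12 × $754.65 = $9,055.80.
Loan 2 is cheaper by $9,100.56 − $9,055.80 = $44.76.

Loan 2 by $45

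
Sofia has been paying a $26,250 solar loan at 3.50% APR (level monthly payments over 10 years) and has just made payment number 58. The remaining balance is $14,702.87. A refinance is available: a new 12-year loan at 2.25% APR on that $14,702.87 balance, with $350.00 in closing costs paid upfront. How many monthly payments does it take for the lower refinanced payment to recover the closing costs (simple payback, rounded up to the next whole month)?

3 months

Current payment = 26,250 × 3.5%/12 / (1 − (1+0.0029167)^−120) = $259.58.
Refinanced payment = 14,702.87 × 0.0018750 / (1 − (1+0.0018750)^−144) = $116.60.
Monthly savings = $259.58 − $116.60 = $142.98.
Break-even = $350.00 / $142.98 = 2.45 → 3 months.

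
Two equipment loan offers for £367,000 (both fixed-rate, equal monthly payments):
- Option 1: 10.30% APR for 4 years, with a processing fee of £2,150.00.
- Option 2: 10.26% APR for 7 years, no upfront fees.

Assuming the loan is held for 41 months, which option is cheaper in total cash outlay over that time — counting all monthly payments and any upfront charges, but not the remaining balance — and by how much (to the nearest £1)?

Option 2 by £134,128

Option 1: monthly rate = 10.3%/12 = 0.0085833; payment = 367,000 × 0.0085833 / (1 − (1+0.0085833)^−48) = £9,361.03.
Option 2: monthly rate = 10.26%/12 = 0.0085500; payment = 367,000 × 0.0085500 / (1 − (1+0.0085500)^−84) = £6,142.05.
Over 41 months: Option 1 costs 41 × £9,361.03 + £2,150.00 = £385,952.23; Option 2 costs 41 × £6,142.05 = £251,824.05.
Option 2 is cheaper by £385,952.23 − £251,824.05 = £134,128.18.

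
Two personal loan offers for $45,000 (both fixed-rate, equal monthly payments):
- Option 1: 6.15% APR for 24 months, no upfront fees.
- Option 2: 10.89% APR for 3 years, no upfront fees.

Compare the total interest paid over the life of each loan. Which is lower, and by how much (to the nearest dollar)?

Option 1 by $5,013

Option 1: at 6.15% the monthly rate is 0.0051250, so the payment is 45,000 × 0.0051250 / (1 − 1.0051250^−24) = $1,997.47.
Total interest on Option 1 = 24 × $1,997.47 − $45,000 = $2,939.28.
Option 2: at 10.89% the monthly rate is 0.0090750, so the payment is 45,000 × 0.0090750 / (1 − 1.0090750^−36) = $1,470.90.
Total interest on Option 2 = 36 × $1,470.90 − $45,000 = $7,952.40.
Option 1 is lower by $5,013.12.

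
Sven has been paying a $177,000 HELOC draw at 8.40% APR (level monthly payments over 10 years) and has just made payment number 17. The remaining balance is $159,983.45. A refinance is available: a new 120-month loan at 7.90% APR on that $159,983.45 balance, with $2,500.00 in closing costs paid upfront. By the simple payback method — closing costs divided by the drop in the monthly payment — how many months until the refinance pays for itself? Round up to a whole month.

10 months

Current payment = 177,000 × 8.4%/12 / (1 − (1+0.0070000)^−120) = $2,185.09.
Refinanced payment = 159,983.45 × 0.0065833 / (1 − (1+0.0065833)^−120) = $1,932.60.
Monthly savings = $2,185.09 − $1,932.60 = $252.49.
Break-even = $2,500.00 / $252.49 = 9.90 → 10 months.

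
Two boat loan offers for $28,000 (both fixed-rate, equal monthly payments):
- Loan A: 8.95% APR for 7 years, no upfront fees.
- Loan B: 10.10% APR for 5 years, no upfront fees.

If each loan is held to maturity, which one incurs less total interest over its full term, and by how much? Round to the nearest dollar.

Loan A: at 8.95% the monthly rate is 0.0074583, so the payment is 28,000 × 0.0074583 / (1 − 1.0074583^−84) = $449.78.
Total interest on Loan A = 84 × $449.78 − $28,000 = $9,781.52.
Loan B: at 10.10% the monthly rate is 0.0084167, so the payment is 28,000 × 0.0084167 / (1 − 1.0084167^−60) = $596.30.
Total interest on Loan B = 60 × $596.30 − $28,000 = $7,778.00.
Loan B is lower by $2,003.52.

Loan B by $2,004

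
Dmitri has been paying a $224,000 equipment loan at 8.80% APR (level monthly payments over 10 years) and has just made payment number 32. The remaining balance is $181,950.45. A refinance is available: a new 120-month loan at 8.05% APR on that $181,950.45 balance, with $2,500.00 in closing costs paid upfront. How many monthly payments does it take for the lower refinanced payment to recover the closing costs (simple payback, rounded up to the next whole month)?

Current payment = 224,000 × 8.8%/12 / (1 − (1+0.0073333)^−120) = $2,813.35.
Refinanced payment = 181,950.45 × 0.0067083 / (1 − (1+0.0067083)^−120) = $2,212.37.
Monthly savings = $2,813.35 − $2,212.37 = $600.98.
Break-even = $2,500.00 / $600.98 = 4.16 → 5 months.

5 months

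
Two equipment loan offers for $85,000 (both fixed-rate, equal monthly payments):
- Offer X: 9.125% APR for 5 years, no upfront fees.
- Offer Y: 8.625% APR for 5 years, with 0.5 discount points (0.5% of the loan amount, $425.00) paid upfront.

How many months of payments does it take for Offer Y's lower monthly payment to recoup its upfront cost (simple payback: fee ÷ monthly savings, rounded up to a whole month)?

Offer X: at 9.125% the monthly rate is 0.0076042, so the payment is 85,000 × 0.0076042 / (1 − 1.0076042^−60) = $1,769.62.
Offer Y: monthly rate = 8.625%/12 = 0.0071875; payment = 85,000 × 0.0071875 / (1 − (1+0.0071875)^−60) = $1,749.03.
Monthly savings = $1,769.62 − $1,749.03 = $20.59.
Break-even = $425.00 / $20.59 = 20.64 → 21 months.

21 months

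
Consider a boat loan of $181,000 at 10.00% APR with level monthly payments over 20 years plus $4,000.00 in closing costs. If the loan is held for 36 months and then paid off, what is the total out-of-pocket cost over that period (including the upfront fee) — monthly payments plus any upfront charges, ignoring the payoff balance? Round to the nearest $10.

Monthly rate = 10%/12 = 0.0083333; payment = 181,000 × 0.0083333 / (1 − (1+0.0083333)^−240) = $1,746.69.
Total outlay = 36 × $1,746.69 + $4,000.00 = $66,880.84.

$66,880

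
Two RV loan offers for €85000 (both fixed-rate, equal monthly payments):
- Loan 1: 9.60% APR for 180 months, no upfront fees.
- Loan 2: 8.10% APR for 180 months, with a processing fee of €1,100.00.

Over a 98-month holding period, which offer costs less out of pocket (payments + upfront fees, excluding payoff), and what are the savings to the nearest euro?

Loan 1: monthly rate = 9.6%/12 = 0.0080000; payment = 85,000 × 0.0080000 / (1 − (1+0.0080000)^−180) = €892.73.
Loan 2: at 8.10% the monthly rate is 0.0067500, so the payment is 85,000 × 0.0067500 / (1 − 1.0067500^−180) = €817.22.
Over 98 months: Loan 1 costs 98 × €892.73 = €87,487.54; Loan 2 costs 98 × €817.22 + €1,100.00 = €81,187.56.
Loan 2 is cheaper by €87,487.54 − €81,187.56 = €6,299.98.

Loan 2 by €6,300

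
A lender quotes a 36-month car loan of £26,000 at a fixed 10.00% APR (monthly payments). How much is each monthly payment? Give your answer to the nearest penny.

Monthly rate = 10%/12 = 0.0083333; payment = 26,000 × 0.0083333 / (1 − (1+0.0083333)^−36) = £838.95.

£838.95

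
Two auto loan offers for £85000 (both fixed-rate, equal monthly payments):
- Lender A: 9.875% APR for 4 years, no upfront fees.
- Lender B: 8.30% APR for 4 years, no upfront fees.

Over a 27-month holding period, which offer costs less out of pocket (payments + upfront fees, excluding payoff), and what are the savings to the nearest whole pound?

Lender B by £1,718

Lender A: monthly rate = 9.875%/12 = 0.0082292; payment = 85,000 × 0.0082292 / (1 − (1+0.0082292)^−48) = £2,150.72.
Lender B: at 8.30% the monthly rate is 0.0069167, so the payment is 85,000 × 0.0069167 / (1 − 1.0069167^−48) = £2,087.09.
Over 27 months: Lender A costs 27 × £2,150.72 = £58,069.44; Lender B costs 27 × £2,087.09 = £56,351.43.
Lender B is cheaper by £58,069.44 − £56,351.43 = £1,718.01.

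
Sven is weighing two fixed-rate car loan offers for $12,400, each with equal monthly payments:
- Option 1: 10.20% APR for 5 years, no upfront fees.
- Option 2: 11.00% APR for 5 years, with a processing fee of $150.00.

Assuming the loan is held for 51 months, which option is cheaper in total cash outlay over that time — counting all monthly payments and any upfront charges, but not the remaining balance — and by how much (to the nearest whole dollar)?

Option 1 by $401

Option 1: monthly rate = 10.2%/12 = 0.0085000; payment = 12,400 × 0.0085000 / (1 − (1+0.0085000)^−60) = $264.69.
Option 2: at 11.00% the monthly rate is 0.0091667, so the payment is 12,400 × 0.0091667 / (1 − 1.0091667^−60) = $269.61.
Over 51 months: Option 1 costs 51 × $264.69 = $13,499.19; Option 2 costs 51 × $269.61 + $150.00 = $13,900.11.
Option 1 is cheaper by $13,900.11 − $13,499.19 = $400.92.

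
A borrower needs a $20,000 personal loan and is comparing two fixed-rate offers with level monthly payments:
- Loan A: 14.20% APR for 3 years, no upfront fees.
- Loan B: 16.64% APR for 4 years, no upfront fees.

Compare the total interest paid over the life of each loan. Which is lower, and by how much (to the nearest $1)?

Loan A: at 14.20% the monthly rate is 0.0118333, so the payment is 20,000 × 0.0118333 / (1 − 1.0118333^−36) = $685.50.
Total interest on Loan A = 36 × $685.50 − $20,000 = $4,678.00.
Loan B: monthly rate = 16.64%/12 = 0.0138667; payment = 20,000 × 0.0138667 / (1 − (1+0.0138667)^−48) = $573.38.
Total interest on Loan B = 48 × $573.38 − $20,000 = $7,522.24.
Loan A is lower by $2,844.24.

Loan A by $2,844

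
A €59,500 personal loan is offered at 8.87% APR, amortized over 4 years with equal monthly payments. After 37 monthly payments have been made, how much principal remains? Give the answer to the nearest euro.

With monthly rate i = 8.87%/12 = 0.0073917, the balance after k of n payments is P · [(1+i)^n − (1+i)^k] / [(1+i)^n − 1].
(1+0.0073917)^48 = 1.42403607 and (1+0.0073917)^37 = 1.31322486, so the balance is 59,500 × (1.42403607 − 1.31322486) / (1.42403607 − 1) = €15,548.83.

€15,549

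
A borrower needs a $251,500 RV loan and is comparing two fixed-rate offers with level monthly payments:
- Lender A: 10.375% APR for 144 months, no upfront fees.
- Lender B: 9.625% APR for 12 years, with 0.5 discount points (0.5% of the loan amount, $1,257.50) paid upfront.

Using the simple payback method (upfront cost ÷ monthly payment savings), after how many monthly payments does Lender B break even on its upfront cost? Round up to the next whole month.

Lender A: at 10.375% the monthly rate is 0.0086458, so the payment is 251,500 × 0.0086458 / (1 − 1.0086458^−144) = $3,060.36.
Lender B: at 9.625% the monthly rate is 0.0080208, so the payment is 251,500 × 0.0080208 / (1 − 1.0080208^−144) = $2,951.39.
Monthly savings = $3,060.36 − $2,951.39 = $108.97.
Break-even = $1,257.50 / $108.97 = 11.54 → 12 months.

12 months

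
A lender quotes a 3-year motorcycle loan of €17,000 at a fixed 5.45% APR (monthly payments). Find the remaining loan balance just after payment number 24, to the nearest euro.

€5,977

With monthly rate i = 5.45%/12 = 0.0045417, the balance after k of n payments is P · [(1+i)^n − (1+i)^k] / [(1+i)^n − 1].
(1+0.0045417)^36 = 1.17718952 and (1+0.0045417)^24 = 1.11488719, so the balance is 17,000 × (1.17718952 − 1.11488719) / (1.17718952 − 1) = €5,977.44.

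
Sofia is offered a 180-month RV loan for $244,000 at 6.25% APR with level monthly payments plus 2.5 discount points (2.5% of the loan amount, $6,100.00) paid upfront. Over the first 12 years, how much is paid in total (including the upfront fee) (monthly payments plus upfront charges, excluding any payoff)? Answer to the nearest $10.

$307,360

At 6.25% the monthly rate is 0.0052083, so the payment is 244,000 × 0.0052083 / (1 − 1.0052083^−180) = $2,092.11.
Total outlay = 144 × $2,092.11 + $6,100.00 = $307,363.84.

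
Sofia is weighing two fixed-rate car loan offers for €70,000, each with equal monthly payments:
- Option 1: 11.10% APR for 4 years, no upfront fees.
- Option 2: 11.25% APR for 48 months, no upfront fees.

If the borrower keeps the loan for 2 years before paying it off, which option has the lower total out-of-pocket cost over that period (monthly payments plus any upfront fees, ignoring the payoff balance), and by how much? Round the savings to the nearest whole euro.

Option 1 by €123

Option 1: at 11.10% the monthly rate is 0.0092500, so the payment is 70,000 × 0.0092500 / (1 − 1.0092500^−48) = €1,812.59.
Option 2: at 11.25% the monthly rate is 0.0093750, so the payment is 70,000 × 0.0093750 / (1 − 1.0093750^−48) = €1,817.70.
Over 24 months: Option 1 costs 24 × €1,812.59 = €43,502.16; Option 2 costs 24 × €1,817.70 = €43,624.80.
Option 1 is cheaper by €43,624.80 − €43,502.16 = €122.64.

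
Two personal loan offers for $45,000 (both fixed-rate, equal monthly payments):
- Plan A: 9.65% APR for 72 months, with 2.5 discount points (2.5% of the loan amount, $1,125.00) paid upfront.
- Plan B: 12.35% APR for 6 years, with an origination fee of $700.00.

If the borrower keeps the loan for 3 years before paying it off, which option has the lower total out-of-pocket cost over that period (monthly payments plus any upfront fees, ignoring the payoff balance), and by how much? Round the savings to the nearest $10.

Plan A by $1,820

Plan A: at 9.65% the monthly rate is 0.0080417, so the payment is 45,000 × 0.0080417 / (1 − 1.0080417^−72) = $825.74.
Plan B: monthly rate = 12.35%/12 = 0.0102917; payment = 45,000 × 0.0102917 / (1 − (1+0.0102917)^−72) = $887.97.
Over 36 months: Plan A costs 36 × $825.74 + $1,125.00 = $30,851.64; Plan B costs 36 × $887.97 + $700.00 = $32,666.92.
Plan A is cheaper by $32,666.92 − $30,851.64 = $1,815.28.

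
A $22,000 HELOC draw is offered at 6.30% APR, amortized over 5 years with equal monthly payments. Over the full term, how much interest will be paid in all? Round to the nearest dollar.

$3,704

Monthly rate = 6.3%/12 = 0.0052500; payment = 22,000 × 0.0052500 / (1 − (1+0.0052500)^−60) = $428.40.
Total paid = 60 × $428.40 = $25,704.00; interest = $25,704.00 − $22,000 = $3,704.00.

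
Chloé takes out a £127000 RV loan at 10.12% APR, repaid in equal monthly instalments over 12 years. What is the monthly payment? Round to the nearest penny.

£1,526.57

Monthly rate = 10.12%/12 = 0.0084333; payment = 127,000 × 0.0084333 / (1 − (1+0.0084333)^−144) = £1,526.57.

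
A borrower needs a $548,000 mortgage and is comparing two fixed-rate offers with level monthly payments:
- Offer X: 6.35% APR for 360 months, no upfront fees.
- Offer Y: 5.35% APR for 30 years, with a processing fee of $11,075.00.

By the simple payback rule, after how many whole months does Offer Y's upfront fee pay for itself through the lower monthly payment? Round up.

Offer X: monthly rate = 6.35%/12 = 0.0052917; payment = 548,000 × 0.0052917 / (1 − (1+0.0052917)^−360) = $3,409.85.
Offer Y: at 5.35% the monthly rate is 0.0044583, so the payment is 548,000 × 0.0044583 / (1 − 1.0044583^−360) = $3,060.11.
Monthly savings = $3,409.85 − $3,060.11 = $349.74.
Break-even = $11,075.00 / $349.74 = 31.67 → 32 months.

32 months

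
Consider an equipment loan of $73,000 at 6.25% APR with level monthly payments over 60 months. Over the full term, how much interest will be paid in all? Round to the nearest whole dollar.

Monthly rate = 6.25%/12 = 0.0052083; payment = 73,000 × 0.0052083 / (1 − (1+0.0052083)^−60) = $1,419.80.
Total paid = 60 × $1,419.80 = $85,188.00; interest = $85,188.00 − $73,000 = $12,188.00.

$12,188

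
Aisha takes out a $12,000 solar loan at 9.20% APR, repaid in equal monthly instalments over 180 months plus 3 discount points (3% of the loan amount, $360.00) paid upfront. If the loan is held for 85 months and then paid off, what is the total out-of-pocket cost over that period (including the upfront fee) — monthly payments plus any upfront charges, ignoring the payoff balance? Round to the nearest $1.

$10,827

Monthly rate = 9.2%/12 = 0.0076667; payment = 12,000 × 0.0076667 / (1 − (1+0.0076667)^−180) = $123.14.
Total outlay = 85 × $123.14 + $360.00 = $10,826.90.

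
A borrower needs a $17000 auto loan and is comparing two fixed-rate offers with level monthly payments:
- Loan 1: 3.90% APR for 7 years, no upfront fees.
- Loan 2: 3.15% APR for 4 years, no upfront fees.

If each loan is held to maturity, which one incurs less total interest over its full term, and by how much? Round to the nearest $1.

Loan 1: at 3.90% the monthly rate is 0.0032500, so the payment is 17,000 × 0.0032500 / (1 − 1.0032500^−84) = $231.59.
Total interest on Loan 1 = 84 × $231.59 − $17,000 = $2,453.56.
Loan 2: monthly rate = 3.15%/12 = 0.0026250; payment = 17,000 × 0.0026250 / (1 − (1+0.0026250)^−48) = $377.41.
Total interest on Loan 2 = 48 × $377.41 − $17,000 = $1,115.68.
Loan 2 is lower by $1,337.88.

Loan 2 by $1,338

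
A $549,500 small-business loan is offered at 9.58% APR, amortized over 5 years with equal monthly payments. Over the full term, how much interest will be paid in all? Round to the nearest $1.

$144,221

At 9.58% the monthly rate is 0.0079833, so the payment is 549,500 × 0.0079833 / (1 − 1.0079833^−60) = $11,562.02.
Total paid = 60 × $11,562.02 = $693,721.20; interest = $693,721.20 − $549,500 = $144,221.20.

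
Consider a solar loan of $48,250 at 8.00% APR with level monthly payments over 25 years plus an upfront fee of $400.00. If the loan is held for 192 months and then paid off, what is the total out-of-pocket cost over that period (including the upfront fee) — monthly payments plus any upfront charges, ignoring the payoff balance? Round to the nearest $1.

$71,901

At 8.00% the monthly rate is 0.0066667, so the payment is 48,250 × 0.0066667 / (1 − 1.0066667^−300) = $372.40.
Total outlay = 192 × $372.40 + $400.00 = $71,900.80.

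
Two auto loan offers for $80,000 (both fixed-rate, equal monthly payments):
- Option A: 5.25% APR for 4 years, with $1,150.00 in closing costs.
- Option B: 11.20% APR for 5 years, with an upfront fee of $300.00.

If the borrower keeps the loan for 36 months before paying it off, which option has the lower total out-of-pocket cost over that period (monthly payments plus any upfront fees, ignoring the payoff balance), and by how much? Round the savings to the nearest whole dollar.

Option A: monthly rate = 5.25%/12 = 0.0043750; payment = 80,000 × 0.0043750 / (1 − (1+0.0043750)^−48) = $1,851.42.
Option B: at 11.20% the monthly rate is 0.0093333, so the payment is 80,000 × 0.0093333 / (1 − 1.0093333^−60) = $1,747.38.
Over 36 months: Option A costs 36 × $1,851.42 + $1,150.00 = $67,801.12; Option B costs 36 × $1,747.38 + $300.00 = $63,205.68.
Option B is cheaper by $67,801.12 − $63,205.68 = $4,595.44.

Option B by $4,595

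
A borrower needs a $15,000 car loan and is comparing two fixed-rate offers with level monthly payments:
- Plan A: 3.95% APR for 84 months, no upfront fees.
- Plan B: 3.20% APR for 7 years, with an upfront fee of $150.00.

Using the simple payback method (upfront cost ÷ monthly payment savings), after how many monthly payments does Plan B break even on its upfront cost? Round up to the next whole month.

Plan A: at 3.95% the monthly rate is 0.0032917, so the payment is 15,000 × 0.0032917 / (1 − 1.0032917^−84) = $204.69.
Plan B: monthly rate = 3.2%/12 = 0.0026667; payment = 15,000 × 0.0026667 / (1 − (1+0.0026667)^−84) = $199.55.
Monthly savings = $204.69 − $199.55 = $5.14.
Break-even = $150.00 / $5.14 = 29.18 → 30 months.

30 months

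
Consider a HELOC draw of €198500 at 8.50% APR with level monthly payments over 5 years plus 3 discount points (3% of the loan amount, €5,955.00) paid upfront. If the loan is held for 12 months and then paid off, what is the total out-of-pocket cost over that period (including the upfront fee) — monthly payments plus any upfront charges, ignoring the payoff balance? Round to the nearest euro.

Monthly rate = 8.5%/12 = 0.0070833; payment = 198,500 × 0.0070833 / (1 − (1+0.0070833)^−60) = €4,072.53.
Total outlay = 12 × €4,072.53 + €5,955.00 = €54,825.36.

€54,825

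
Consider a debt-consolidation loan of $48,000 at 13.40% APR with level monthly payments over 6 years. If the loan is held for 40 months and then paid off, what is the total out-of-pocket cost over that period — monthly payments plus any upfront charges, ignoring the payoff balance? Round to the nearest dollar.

Monthly rate = 13.4%/12 = 0.0111667; payment = 48,000 × 0.0111667 / (1 − (1+0.0111667)^−72) = $973.72.
Total outlay = 40 × $973.72 = $38,948.80.

$38,949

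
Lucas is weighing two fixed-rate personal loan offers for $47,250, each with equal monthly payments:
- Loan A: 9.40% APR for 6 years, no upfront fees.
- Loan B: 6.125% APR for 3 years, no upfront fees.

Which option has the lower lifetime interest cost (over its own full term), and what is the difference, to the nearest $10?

Loan B by $10,160

Loan A: at 9.40% the monthly rate is 0.0078333, so the payment is 47,250 × 0.0078333 / (1 − 1.0078333^−72) = $861.12.
Total interest on Loan A = 72 × $861.12 − $47,250 = $14,750.64.
Loan B: at 6.125% the monthly rate is 0.0051042, so the payment is 47,250 × 0.0051042 / (1 − 1.0051042^−36) = $1,440.11.
Total interest on Loan B = 36 × $1,440.11 − $47,250 = $4,593.96.
Loan B is lower by $10,156.68.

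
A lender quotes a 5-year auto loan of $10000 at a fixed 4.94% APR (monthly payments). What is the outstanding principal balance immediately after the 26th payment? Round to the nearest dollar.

With monthly rate i = 4.94%/12 = 0.0041167, the balance after k of n payments is P · [(1+i)^n − (1+i)^k] / [(1+i)^n − 1].
(1+0.0041167)^60 = 1.27953020 and (1+0.0041167)^26 = 1.11272685, so the balance is 10,000 × (1.27953020 − 1.11272685) / (1.27953020 − 1) = $5,967.27.

$5,967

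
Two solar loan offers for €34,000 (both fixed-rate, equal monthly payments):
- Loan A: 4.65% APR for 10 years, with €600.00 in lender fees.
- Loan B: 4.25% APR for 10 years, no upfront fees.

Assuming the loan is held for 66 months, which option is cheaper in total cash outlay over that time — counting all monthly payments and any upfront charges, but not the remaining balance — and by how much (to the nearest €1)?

Loan A: monthly rate = 4.65%/12 = 0.0038750; payment = 34,000 × 0.0038750 / (1 − (1+0.0038750)^−120) = €354.83.
Loan B: monthly rate = 4.25%/12 = 0.0035417; payment = 34,000 × 0.0035417 / (1 − (1+0.0035417)^−120) = €348.29.
Over 66 months: Loan A costs 66 × €354.83 + €600.00 = €24,018.78; Loan B costs 66 × €348.29 = €22,987.14.
Loan B is cheaper by €24,018.78 − €22,987.14 = €1,031.64.

Loan B by €1,032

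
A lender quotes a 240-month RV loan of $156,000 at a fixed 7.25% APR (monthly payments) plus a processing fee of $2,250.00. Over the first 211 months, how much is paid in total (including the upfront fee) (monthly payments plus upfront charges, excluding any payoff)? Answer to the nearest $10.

At 7.25% the monthly rate is 0.0060417, so the payment is 156,000 × 0.0060417 / (1 − 1.0060417^−240) = $1,232.99.
Total outlay = 211 × $1,232.99 + $2,250.00 = $262,410.89.

$262,410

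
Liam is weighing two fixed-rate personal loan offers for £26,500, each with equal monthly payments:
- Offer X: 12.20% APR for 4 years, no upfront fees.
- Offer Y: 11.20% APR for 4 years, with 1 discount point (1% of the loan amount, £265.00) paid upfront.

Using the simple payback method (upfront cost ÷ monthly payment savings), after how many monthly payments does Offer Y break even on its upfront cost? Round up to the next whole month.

Offer X: monthly rate = 12.2%/12 = 0.0101667; payment = 26,500 × 0.0101667 / (1 − (1+0.0101667)^−48) = £700.45.
Offer Y: at 11.20% the monthly rate is 0.0093333, so the payment is 26,500 × 0.0093333 / (1 − 1.0093333^−48) = £687.48.
Monthly savings = £700.45 − £687.48 = £12.97.
Break-even = £265.00 / £12.97 = 20.43 → 21 months.

21 months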